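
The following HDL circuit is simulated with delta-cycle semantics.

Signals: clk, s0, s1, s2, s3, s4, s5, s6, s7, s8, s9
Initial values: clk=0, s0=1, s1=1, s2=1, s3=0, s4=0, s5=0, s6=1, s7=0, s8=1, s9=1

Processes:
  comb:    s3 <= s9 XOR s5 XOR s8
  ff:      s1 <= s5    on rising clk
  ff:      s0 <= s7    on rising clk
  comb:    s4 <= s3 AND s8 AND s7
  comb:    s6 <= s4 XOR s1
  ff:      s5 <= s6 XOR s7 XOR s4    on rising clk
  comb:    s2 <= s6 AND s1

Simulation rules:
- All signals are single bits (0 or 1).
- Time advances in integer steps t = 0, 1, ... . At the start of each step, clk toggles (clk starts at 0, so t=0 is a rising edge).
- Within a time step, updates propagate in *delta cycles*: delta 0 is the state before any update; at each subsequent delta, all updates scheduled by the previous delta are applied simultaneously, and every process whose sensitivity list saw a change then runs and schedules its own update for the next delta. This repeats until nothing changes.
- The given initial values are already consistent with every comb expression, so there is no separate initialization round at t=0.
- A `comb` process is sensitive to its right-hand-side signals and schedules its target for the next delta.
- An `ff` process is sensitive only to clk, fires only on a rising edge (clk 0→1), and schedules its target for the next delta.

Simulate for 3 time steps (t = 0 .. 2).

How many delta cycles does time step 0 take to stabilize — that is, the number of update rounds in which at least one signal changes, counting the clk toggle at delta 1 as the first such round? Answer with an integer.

t=0 Δ0: s8=1 s9=1 s3=0 s5=0 s6=1 s7=0 clk=0 s0=1 s4=0 s2=1 s1=1
  Δ1: clk:0→1
  Δ2: s5:0→1, s0:1→0, s1:1→0
  Δ3: s3:0→1, s6:1→0, s2:1→0
  (3Δ to stable)
t=1 Δ0: s8=1 s9=1 s3=1 s5=1 s6=0 s7=0 clk=1 s0=0 s4=0 s2=0 s1=0
  Δ1: clk:1→0
  (1Δ to stable)
t=2 Δ0: s8=1 s9=1 s3=1 s5=1 s6=0 s7=0 clk=0 s0=0 s4=0 s2=0 s1=0
  Δ1: clk:0→1
  Δ2: s5:1→0, s1:0→1
  Δ3: s3:1→0, s6:0→1
  Δ4: s2:0→1
  (4Δ to stable)

3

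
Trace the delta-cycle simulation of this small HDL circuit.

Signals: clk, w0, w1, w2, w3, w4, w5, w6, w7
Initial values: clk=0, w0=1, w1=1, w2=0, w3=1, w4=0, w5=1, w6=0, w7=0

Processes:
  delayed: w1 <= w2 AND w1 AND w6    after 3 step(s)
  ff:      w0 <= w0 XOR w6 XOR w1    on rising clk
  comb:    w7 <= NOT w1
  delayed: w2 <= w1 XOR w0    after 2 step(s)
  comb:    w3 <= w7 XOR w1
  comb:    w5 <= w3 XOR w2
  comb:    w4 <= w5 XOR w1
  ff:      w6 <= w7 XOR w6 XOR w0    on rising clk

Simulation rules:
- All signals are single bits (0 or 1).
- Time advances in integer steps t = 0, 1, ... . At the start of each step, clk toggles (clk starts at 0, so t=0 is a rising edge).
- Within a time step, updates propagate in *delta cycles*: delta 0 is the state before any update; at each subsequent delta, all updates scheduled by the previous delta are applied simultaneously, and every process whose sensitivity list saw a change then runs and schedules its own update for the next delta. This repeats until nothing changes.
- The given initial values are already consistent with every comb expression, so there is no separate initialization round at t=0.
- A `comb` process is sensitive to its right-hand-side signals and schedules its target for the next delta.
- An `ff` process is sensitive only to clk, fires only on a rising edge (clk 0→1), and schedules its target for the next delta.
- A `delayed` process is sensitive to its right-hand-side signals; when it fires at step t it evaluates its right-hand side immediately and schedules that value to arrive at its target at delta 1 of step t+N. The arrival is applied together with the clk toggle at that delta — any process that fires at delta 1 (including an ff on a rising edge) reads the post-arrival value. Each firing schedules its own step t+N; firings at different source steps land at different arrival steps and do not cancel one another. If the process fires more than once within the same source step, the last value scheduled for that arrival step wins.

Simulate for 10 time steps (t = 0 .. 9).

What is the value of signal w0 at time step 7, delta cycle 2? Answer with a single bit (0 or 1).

1

[bits: w3,w5,w6,w0,w4,clk,w2,w1,w7]
t=0: Δ0=110100010 Δ1=110101010 Δ2=111001010 | 2Δ
t=1: Δ0=111001010 Δ1=111000010 | 1Δ
t=2: Δ0=111000010 Δ1=111001110 Δ2=101001110 Δ3=101011110 | 3Δ
t=3: Δ0=101011110 Δ1=101010100 Δ2=001000101 Δ3=111000101 Δ4=101010101 Δ5=101000101 | 5Δ
t=4: Δ0=101000101 Δ1=101001101 Δ2=100101101 | 2Δ
t=5: Δ0=100101101 Δ1=100100011 Δ2=010110010 Δ3=100100010 Δ4=110110010 Δ5=110100010 | 5Δ
t=6: Δ0=110100010 Δ1=110101100 Δ2=001111101 Δ3=111101101 Δ4=101111101 Δ5=101101101 | 5Δ
t=7: Δ0=101101101 Δ1=101100001 Δ2=111100001 Δ3=111110001 | 3Δ
t=8: Δ0=111110001 Δ1=111111101 Δ2=101011101 Δ3=101001101 | 3Δ
t=9: Δ0=101001101 Δ1=101000101 | 1Δ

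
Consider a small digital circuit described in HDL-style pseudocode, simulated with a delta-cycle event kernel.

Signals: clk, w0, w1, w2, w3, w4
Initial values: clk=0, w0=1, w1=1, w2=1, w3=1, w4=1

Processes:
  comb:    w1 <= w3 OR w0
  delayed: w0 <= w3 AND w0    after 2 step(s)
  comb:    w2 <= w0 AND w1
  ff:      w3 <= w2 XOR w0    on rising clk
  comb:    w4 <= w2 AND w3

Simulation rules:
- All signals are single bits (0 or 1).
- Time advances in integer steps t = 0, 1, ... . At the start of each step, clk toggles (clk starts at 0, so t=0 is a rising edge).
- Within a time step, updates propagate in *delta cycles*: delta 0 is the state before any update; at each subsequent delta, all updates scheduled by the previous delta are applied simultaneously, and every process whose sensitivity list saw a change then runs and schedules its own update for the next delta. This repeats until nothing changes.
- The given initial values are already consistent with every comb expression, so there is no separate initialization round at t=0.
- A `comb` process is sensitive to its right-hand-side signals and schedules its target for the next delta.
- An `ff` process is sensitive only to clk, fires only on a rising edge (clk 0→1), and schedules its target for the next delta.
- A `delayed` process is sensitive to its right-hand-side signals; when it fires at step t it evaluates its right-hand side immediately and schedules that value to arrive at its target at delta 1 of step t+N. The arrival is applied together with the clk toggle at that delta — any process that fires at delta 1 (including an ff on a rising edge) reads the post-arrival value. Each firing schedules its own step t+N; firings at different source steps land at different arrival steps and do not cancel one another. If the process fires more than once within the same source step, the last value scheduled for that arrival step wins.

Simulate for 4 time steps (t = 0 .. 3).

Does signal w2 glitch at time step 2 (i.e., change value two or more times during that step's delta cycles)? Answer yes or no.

[bits: clk,w4,w3,w0,w1,w2]
t=0: Δ0=011111 Δ1=111111 Δ2=110111 Δ3=100111 | 3Δ
t=1: Δ0=100111 Δ1=000111 | 1Δ
t=2: Δ0=000111 Δ1=100011 Δ2=101000 Δ3=101010 | 3Δ
t=3: Δ0=101010 Δ1=001010 | 1Δ

no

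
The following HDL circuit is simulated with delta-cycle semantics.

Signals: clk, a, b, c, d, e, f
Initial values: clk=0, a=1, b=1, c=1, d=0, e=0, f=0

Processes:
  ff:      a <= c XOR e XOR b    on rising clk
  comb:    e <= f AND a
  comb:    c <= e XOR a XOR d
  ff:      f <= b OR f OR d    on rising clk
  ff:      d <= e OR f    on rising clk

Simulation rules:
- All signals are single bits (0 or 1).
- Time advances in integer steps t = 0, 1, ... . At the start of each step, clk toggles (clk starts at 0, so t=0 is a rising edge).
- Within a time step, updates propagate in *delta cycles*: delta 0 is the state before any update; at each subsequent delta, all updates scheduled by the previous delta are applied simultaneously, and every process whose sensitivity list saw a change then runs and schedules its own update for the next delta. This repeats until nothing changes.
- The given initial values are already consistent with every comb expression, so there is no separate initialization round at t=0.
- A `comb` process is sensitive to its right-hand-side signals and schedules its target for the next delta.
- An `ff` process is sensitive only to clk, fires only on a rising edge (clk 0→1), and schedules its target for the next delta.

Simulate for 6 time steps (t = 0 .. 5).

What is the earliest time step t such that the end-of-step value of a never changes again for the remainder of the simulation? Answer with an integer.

2

t0.Δ0 d=0 f=0 clk=0 b=1 c=1 e=0 a=1
t0.Δ1 d=0 f=0 clk=1 b=1 c=1 e=0 a=1
t0.Δ2 d=0 f=1 clk=1 b=1 c=1 e=0 a=0
t0.Δ3 d=0 f=1 clk=1 b=1 c=0 e=0 a=0
t1.Δ0 d=0 f=1 clk=1 b=1 c=0 e=0 a=0
t1.Δ1 d=0 f=1 clk=0 b=1 c=0 e=0 a=0
t2.Δ0 d=0 f=1 clk=0 b=1 c=0 e=0 a=0
t2.Δ1 d=0 f=1 clk=1 b=1 c=0 e=0 a=0
t2.Δ2 d=1 f=1 clk=1 b=1 c=0 e=0 a=1
t2.Δ3 d=1 f=1 clk=1 b=1 c=0 e=1 a=1
t2.Δ4 d=1 f=1 clk=1 b=1 c=1 e=1 a=1
t3.Δ0 d=1 f=1 clk=1 b=1 c=1 e=1 a=1
t3.Δ1 d=1 f=1 clk=0 b=1 c=1 e=1 a=1
t4.Δ0 d=1 f=1 clk=0 b=1 c=1 e=1 a=1
t4.Δ1 d=1 f=1 clk=1 b=1 c=1 e=1 a=1
t5.Δ0 d=1 f=1 clk=1 b=1 c=1 e=1 a=1
t5.Δ1 d=1 f=1 clk=0 b=1 c=1 e=1 a=1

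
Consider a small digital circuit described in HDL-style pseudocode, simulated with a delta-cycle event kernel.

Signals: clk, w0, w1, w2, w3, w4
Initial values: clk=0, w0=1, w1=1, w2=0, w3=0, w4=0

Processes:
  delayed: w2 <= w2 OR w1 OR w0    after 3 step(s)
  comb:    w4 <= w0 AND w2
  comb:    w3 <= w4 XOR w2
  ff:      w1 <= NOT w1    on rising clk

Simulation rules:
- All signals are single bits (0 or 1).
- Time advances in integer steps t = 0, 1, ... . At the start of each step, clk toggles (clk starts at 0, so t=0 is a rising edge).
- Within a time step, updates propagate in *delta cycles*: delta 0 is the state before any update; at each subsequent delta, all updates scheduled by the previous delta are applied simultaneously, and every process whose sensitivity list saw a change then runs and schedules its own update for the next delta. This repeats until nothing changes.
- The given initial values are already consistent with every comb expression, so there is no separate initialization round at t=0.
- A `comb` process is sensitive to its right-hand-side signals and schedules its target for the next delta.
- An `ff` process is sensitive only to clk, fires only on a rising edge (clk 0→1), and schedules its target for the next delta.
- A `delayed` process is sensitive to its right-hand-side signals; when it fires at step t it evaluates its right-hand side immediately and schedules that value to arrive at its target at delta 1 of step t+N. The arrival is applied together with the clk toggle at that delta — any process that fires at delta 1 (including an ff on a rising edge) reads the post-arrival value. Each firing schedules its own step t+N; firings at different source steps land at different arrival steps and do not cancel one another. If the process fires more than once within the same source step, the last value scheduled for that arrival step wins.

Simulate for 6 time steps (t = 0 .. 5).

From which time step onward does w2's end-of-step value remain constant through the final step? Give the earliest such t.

[bits: w1,clk,w2,w4,w0,w3]
t=0: Δ0=100010 Δ1=110010 Δ2=010010 | 2Δ
t=1: Δ0=010010 Δ1=000010 | 1Δ
t=2: Δ0=000010 Δ1=010010 Δ2=110010 | 2Δ
t=3: Δ0=110010 Δ1=101010 Δ2=101111 Δ3=101110 | 3Δ
t=4: Δ0=101110 Δ1=111110 Δ2=011110 | 2Δ
t=5: Δ0=011110 Δ1=001110 | 1Δ

3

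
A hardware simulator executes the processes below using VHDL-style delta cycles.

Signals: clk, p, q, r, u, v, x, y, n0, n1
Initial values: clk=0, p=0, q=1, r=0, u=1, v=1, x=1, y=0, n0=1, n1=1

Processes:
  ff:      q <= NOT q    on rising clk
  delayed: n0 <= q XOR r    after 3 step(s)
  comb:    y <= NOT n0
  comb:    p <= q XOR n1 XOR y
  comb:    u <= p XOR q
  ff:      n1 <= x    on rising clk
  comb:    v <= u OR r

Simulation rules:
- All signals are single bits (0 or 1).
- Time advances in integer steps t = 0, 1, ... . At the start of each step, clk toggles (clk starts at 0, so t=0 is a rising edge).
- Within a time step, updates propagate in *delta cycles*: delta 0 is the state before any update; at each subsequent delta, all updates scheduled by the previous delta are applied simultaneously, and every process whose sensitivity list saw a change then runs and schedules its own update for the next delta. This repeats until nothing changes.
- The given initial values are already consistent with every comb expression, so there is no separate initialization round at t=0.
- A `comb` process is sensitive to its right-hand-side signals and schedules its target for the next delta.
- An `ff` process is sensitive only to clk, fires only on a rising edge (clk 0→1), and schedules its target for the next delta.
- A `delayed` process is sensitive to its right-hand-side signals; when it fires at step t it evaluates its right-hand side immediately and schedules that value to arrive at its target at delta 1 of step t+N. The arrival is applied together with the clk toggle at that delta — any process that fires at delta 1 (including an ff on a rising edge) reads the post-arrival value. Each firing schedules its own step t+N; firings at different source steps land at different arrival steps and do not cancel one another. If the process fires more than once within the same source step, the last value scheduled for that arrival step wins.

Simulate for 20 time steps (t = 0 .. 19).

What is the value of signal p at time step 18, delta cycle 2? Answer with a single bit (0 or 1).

t0.Δ0 v=1 q=1 u=1 r=0 n1=1 clk=0 n0=1 y=0 p=0 x=1
t0.Δ1 v=1 q=1 u=1 r=0 n1=1 clk=1 n0=1 y=0 p=0 x=1
t0.Δ2 v=1 q=0 u=1 r=0 n1=1 clk=1 n0=1 y=0 p=0 x=1
t0.Δ3 v=1 q=0 u=0 r=0 n1=1 clk=1 n0=1 y=0 p=1 x=1
t0.Δ4 v=0 q=0 u=1 r=0 n1=1 clk=1 n0=1 y=0 p=1 x=1
t0.Δ5 v=1 q=0 u=1 r=0 n1=1 clk=1 n0=1 y=0 p=1 x=1
t1.Δ0 v=1 q=0 u=1 r=0 n1=1 clk=1 n0=1 y=0 p=1 x=1
t1.Δ1 v=1 q=0 u=1 r=0 n1=1 clk=0 n0=1 y=0 p=1 x=1
t2.Δ0 v=1 q=0 u=1 r=0 n1=1 clk=0 n0=1 y=0 p=1 x=1
t2.Δ1 v=1 q=0 u=1 r=0 n1=1 clk=1 n0=1 y=0 p=1 x=1
t2.Δ2 v=1 q=1 u=1 r=0 n1=1 clk=1 n0=1 y=0 p=1 x=1
t2.Δ3 v=1 q=1 u=0 r=0 n1=1 clk=1 n0=1 y=0 p=0 x=1
t2.Δ4 v=0 q=1 u=1 r=0 n1=1 clk=1 n0=1 y=0 p=0 x=1
t2.Δ5 v=1 q=1 u=1 r=0 n1=1 clk=1 n0=1 y=0 p=0 x=1
t3.Δ0 v=1 q=1 u=1 r=0 n1=1 clk=1 n0=1 y=0 p=0 x=1
t3.Δ1 v=1 q=1 u=1 r=0 n1=1 clk=0 n0=0 y=0 p=0 x=1
t3.Δ2 v=1 q=1 u=1 r=0 n1=1 clk=0 n0=0 y=1 p=0 x=1
t3.Δ3 v=1 q=1 u=1 r=0 n1=1 clk=0 n0=0 y=1 p=1 x=1
t3.Δ4 v=1 q=1 u=0 r=0 n1=1 clk=0 n0=0 y=1 p=1 x=1
t3.Δ5 v=0 q=1 u=0 r=0 n1=1 clk=0 n0=0 y=1 p=1 x=1
t4.Δ0 v=0 q=1 u=0 r=0 n1=1 clk=0 n0=0 y=1 p=1 x=1
t4.Δ1 v=0 q=1 u=0 r=0 n1=1 clk=1 n0=0 y=1 p=1 x=1
t4.Δ2 v=0 q=0 u=0 r=0 n1=1 clk=1 n0=0 y=1 p=1 x=1
t4.Δ3 v=0 q=0 u=1 r=0 n1=1 clk=1 n0=0 y=1 p=0 x=1
t4.Δ4 v=1 q=0 u=0 r=0 n1=1 clk=1 n0=0 y=1 p=0 x=1
t4.Δ5 v=0 q=0 u=0 r=0 n1=1 clk=1 n0=0 y=1 p=0 x=1
t5.Δ0 v=0 q=0 u=0 r=0 n1=1 clk=1 n0=0 y=1 p=0 x=1
t5.Δ1 v=0 q=0 u=0 r=0 n1=1 clk=0 n0=1 y=1 p=0 x=1
t5.Δ2 v=0 q=0 u=0 r=0 n1=1 clk=0 n0=1 y=0 p=0 x=1
t5.Δ3 v=0 q=0 u=0 r=0 n1=1 clk=0 n0=1 y=0 p=1 x=1
t5.Δ4 v=0 q=0 u=1 r=0 n1=1 clk=0 n0=1 y=0 p=1 x=1
t5.Δ5 v=1 q=0 u=1 r=0 n1=1 clk=0 n0=1 y=0 p=1 x=1
t6.Δ0 v=1 q=0 u=1 r=0 n1=1 clk=0 n0=1 y=0 p=1 x=1
t6.Δ1 v=1 q=0 u=1 r=0 n1=1 clk=1 n0=1 y=0 p=1 x=1
t6.Δ2 v=1 q=1 u=1 r=0 n1=1 clk=1 n0=1 y=0 p=1 x=1
t6.Δ3 v=1 q=1 u=0 r=0 n1=1 clk=1 n0=1 y=0 p=0 x=1
t6.Δ4 v=0 q=1 u=1 r=0 n1=1 clk=1 n0=1 y=0 p=0 x=1
t6.Δ5 v=1 q=1 u=1 r=0 n1=1 clk=1 n0=1 y=0 p=0 x=1
t7.Δ0 v=1 q=1 u=1 r=0 n1=1 clk=1 n0=1 y=0 p=0 x=1
t7.Δ1 v=1 q=1 u=1 r=0 n1=1 clk=0 n0=0 y=0 p=0 x=1
t7.Δ2 v=1 q=1 u=1 r=0 n1=1 clk=0 n0=0 y=1 p=0 x=1
t7.Δ3 v=1 q=1 u=1 r=0 n1=1 clk=0 n0=0 y=1 p=1 x=1
t7.Δ4 v=1 q=1 u=0 r=0 n1=1 clk=0 n0=0 y=1 p=1 x=1
t7.Δ5 v=0 q=1 u=0 r=0 n1=1 clk=0 n0=0 y=1 p=1 x=1
t8.Δ0 v=0 q=1 u=0 r=0 n1=1 clk=0 n0=0 y=1 p=1 x=1
t8.Δ1 v=0 q=1 u=0 r=0 n1=1 clk=1 n0=0 y=1 p=1 x=1
t8.Δ2 v=0 q=0 u=0 r=0 n1=1 clk=1 n0=0 y=1 p=1 x=1
t8.Δ3 v=0 q=0 u=1 r=0 n1=1 clk=1 n0=0 y=1 p=0 x=1
t8.Δ4 v=1 q=0 u=0 r=0 n1=1 clk=1 n0=0 y=1 p=0 x=1
t8.Δ5 v=0 q=0 u=0 r=0 n1=1 clk=1 n0=0 y=1 p=0 x=1
t9.Δ0 v=0 q=0 u=0 r=0 n1=1 clk=1 n0=0 y=1 p=0 x=1
t9.Δ1 v=0 q=0 u=0 r=0 n1=1 clk=0 n0=1 y=1 p=0 x=1
t9.Δ2 v=0 q=0 u=0 r=0 n1=1 clk=0 n0=1 y=0 p=0 x=1
t9.Δ3 v=0 q=0 u=0 r=0 n1=1 clk=0 n0=1 y=0 p=1 x=1
t9.Δ4 v=0 q=0 u=1 r=0 n1=1 clk=0 n0=1 y=0 p=1 x=1
t9.Δ5 v=1 q=0 u=1 r=0 n1=1 clk=0 n0=1 y=0 p=1 x=1
t10.Δ0 v=1 q=0 u=1 r=0 n1=1 clk=0 n0=1 y=0 p=1 x=1
t10.Δ1 v=1 q=0 u=1 r=0 n1=1 clk=1 n0=1 y=0 p=1 x=1
t10.Δ2 v=1 q=1 u=1 r=0 n1=1 clk=1 n0=1 y=0 p=1 x=1
t10.Δ3 v=1 q=1 u=0 r=0 n1=1 clk=1 n0=1 y=0 p=0 x=1
t10.Δ4 v=0 q=1 u=1 r=0 n1=1 clk=1 n0=1 y=0 p=0 x=1
t10.Δ5 v=1 q=1 u=1 r=0 n1=1 clk=1 n0=1 y=0 p=0 x=1
t11.Δ0 v=1 q=1 u=1 r=0 n1=1 clk=1 n0=1 y=0 p=0 x=1
t11.Δ1 v=1 q=1 u=1 r=0 n1=1 clk=0 n0=0 y=0 p=0 x=1
t11.Δ2 v=1 q=1 u=1 r=0 n1=1 clk=0 n0=0 y=1 p=0 x=1
t11.Δ3 v=1 q=1 u=1 r=0 n1=1 clk=0 n0=0 y=1 p=1 x=1
t11.Δ4 v=1 q=1 u=0 r=0 n1=1 clk=0 n0=0 y=1 p=1 x=1
t11.Δ5 v=0 q=1 u=0 r=0 n1=1 clk=0 n0=0 y=1 p=1 x=1
t12.Δ0 v=0 q=1 u=0 r=0 n1=1 clk=0 n0=0 y=1 p=1 x=1
t12.Δ1 v=0 q=1 u=0 r=0 n1=1 clk=1 n0=0 y=1 p=1 x=1
t12.Δ2 v=0 q=0 u=0 r=0 n1=1 clk=1 n0=0 y=1 p=1 x=1
t12.Δ3 v=0 q=0 u=1 r=0 n1=1 clk=1 n0=0 y=1 p=0 x=1
t12.Δ4 v=1 q=0 u=0 r=0 n1=1 clk=1 n0=0 y=1 p=0 x=1
t12.Δ5 v=0 q=0 u=0 r=0 n1=1 clk=1 n0=0 y=1 p=0 x=1
t13.Δ0 v=0 q=0 u=0 r=0 n1=1 clk=1 n0=0 y=1 p=0 x=1
t13.Δ1 v=0 q=0 u=0 r=0 n1=1 clk=0 n0=1 y=1 p=0 x=1
t13.Δ2 v=0 q=0 u=0 r=0 n1=1 clk=0 n0=1 y=0 p=0 x=1
t13.Δ3 v=0 q=0 u=0 r=0 n1=1 clk=0 n0=1 y=0 p=1 x=1
t13.Δ4 v=0 q=0 u=1 r=0 n1=1 clk=0 n0=1 y=0 p=1 x=1
t13.Δ5 v=1 q=0 u=1 r=0 n1=1 clk=0 n0=1 y=0 p=1 x=1
t14.Δ0 v=1 q=0 u=1 r=0 n1=1 clk=0 n0=1 y=0 p=1 x=1
t14.Δ1 v=1 q=0 u=1 r=0 n1=1 clk=1 n0=1 y=0 p=1 x=1
t14.Δ2 v=1 q=1 u=1 r=0 n1=1 clk=1 n0=1 y=0 p=1 x=1
t14.Δ3 v=1 q=1 u=0 r=0 n1=1 clk=1 n0=1 y=0 p=0 x=1
t14.Δ4 v=0 q=1 u=1 r=0 n1=1 clk=1 n0=1 y=0 p=0 x=1
t14.Δ5 v=1 q=1 u=1 r=0 n1=1 clk=1 n0=1 y=0 p=0 x=1
t15.Δ0 v=1 q=1 u=1 r=0 n1=1 clk=1 n0=1 y=0 p=0 x=1
t15.Δ1 v=1 q=1 u=1 r=0 n1=1 clk=0 n0=0 y=0 p=0 x=1
t15.Δ2 v=1 q=1 u=1 r=0 n1=1 clk=0 n0=0 y=1 p=0 x=1
t15.Δ3 v=1 q=1 u=1 r=0 n1=1 clk=0 n0=0 y=1 p=1 x=1
t15.Δ4 v=1 q=1 u=0 r=0 n1=1 clk=0 n0=0 y=1 p=1 x=1
t15.Δ5 v=0 q=1 u=0 r=0 n1=1 clk=0 n0=0 y=1 p=1 x=1
t16.Δ0 v=0 q=1 u=0 r=0 n1=1 clk=0 n0=0 y=1 p=1 x=1
t16.Δ1 v=0 q=1 u=0 r=0 n1=1 clk=1 n0=0 y=1 p=1 x=1
t16.Δ2 v=0 q=0 u=0 r=0 n1=1 clk=1 n0=0 y=1 p=1 x=1
t16.Δ3 v=0 q=0 u=1 r=0 n1=1 clk=1 n0=0 y=1 p=0 x=1
t16.Δ4 v=1 q=0 u=0 r=0 n1=1 clk=1 n0=0 y=1 p=0 x=1
t16.Δ5 v=0 q=0 u=0 r=0 n1=1 clk=1 n0=0 y=1 p=0 x=1
t17.Δ0 v=0 q=0 u=0 r=0 n1=1 clk=1 n0=0 y=1 p=0 x=1
t17.Δ1 v=0 q=0 u=0 r=0 n1=1 clk=0 n0=1 y=1 p=0 x=1
t17.Δ2 v=0 q=0 u=0 r=0 n1=1 clk=0 n0=1 y=0 p=0 x=1
t17.Δ3 v=0 q=0 u=0 r=0 n1=1 clk=0 n0=1 y=0 p=1 x=1
t17.Δ4 v=0 q=0 u=1 r=0 n1=1 clk=0 n0=1 y=0 p=1 x=1
t17.Δ5 v=1 q=0 u=1 r=0 n1=1 clk=0 n0=1 y=0 p=1 x=1
t18.Δ0 v=1 q=0 u=1 r=0 n1=1 clk=0 n0=1 y=0 p=1 x=1
t18.Δ1 v=1 q=0 u=1 r=0 n1=1 clk=1 n0=1 y=0 p=1 x=1
t18.Δ2 v=1 q=1 u=1 r=0 n1=1 clk=1 n0=1 y=0 p=1 x=1
t18.Δ3 v=1 q=1 u=0 r=0 n1=1 clk=1 n0=1 y=0 p=0 x=1
t18.Δ4 v=0 q=1 u=1 r=0 n1=1 clk=1 n0=1 y=0 p=0 x=1
t18.Δ5 v=1 q=1 u=1 r=0 n1=1 clk=1 n0=1 y=0 p=0 x=1
t19.Δ0 v=1 q=1 u=1 r=0 n1=1 clk=1 n0=1 y=0 p=0 x=1
t19.Δ1 v=1 q=1 u=1 r=0 n1=1 clk=0 n0=0 y=0 p=0 x=1
t19.Δ2 v=1 q=1 u=1 r=0 n1=1 clk=0 n0=0 y=1 p=0 x=1
t19.Δ3 v=1 q=1 u=1 r=0 n1=1 clk=0 n0=0 y=1 p=1 x=1
t19.Δ4 v=1 q=1 u=0 r=0 n1=1 clk=0 n0=0 y=1 p=1 x=1
t19.Δ5 v=0 q=1 u=0 r=0 n1=1 clk=0 n0=0 y=1 p=1 x=1

1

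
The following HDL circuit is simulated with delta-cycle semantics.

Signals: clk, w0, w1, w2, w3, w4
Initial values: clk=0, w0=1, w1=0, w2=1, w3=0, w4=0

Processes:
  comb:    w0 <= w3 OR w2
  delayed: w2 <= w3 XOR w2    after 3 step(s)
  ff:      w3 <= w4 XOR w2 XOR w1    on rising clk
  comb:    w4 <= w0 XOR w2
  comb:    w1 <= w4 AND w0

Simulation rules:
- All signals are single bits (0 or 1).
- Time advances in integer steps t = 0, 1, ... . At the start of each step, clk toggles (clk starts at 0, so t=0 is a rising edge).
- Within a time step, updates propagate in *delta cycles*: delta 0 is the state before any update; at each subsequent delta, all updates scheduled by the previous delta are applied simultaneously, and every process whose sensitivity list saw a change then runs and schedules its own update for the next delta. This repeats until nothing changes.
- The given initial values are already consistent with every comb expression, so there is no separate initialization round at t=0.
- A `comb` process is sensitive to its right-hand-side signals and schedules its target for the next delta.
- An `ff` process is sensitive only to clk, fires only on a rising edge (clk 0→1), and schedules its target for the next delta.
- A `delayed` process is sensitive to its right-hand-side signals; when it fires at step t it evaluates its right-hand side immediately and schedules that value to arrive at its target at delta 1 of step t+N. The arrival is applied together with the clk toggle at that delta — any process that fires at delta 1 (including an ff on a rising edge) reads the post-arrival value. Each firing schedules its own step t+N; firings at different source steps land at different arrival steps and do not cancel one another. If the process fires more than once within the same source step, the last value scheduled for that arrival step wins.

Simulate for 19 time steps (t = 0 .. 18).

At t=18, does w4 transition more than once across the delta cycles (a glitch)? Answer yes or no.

[bits: w4,w0,w2,w3,w1,clk]
t=0: Δ0=011000 Δ1=011001 Δ2=011101 | 2Δ
t=1: Δ0=011101 Δ1=011100 | 1Δ
t=2: Δ0=011100 Δ1=011101 | 1Δ
t=3: Δ0=011101 Δ1=010100 Δ2=110100 Δ3=110110 | 3Δ
t=4: Δ0=110110 Δ1=110111 Δ2=110011 Δ3=100011 Δ4=000001 | 4Δ
t=5: Δ0=000001 Δ1=000000 | 1Δ
t=6: Δ0=000000 Δ1=001001 Δ2=111101 Δ3=011111 Δ4=011101 | 4Δ
t=7: Δ0=011101 Δ1=010100 Δ2=110100 Δ3=110110 | 3Δ
t=8: Δ0=110110 Δ1=110111 Δ2=110011 Δ3=100011 Δ4=000001 | 4Δ
t=9: Δ0=000001 Δ1=000000 | 1Δ
t=10: Δ0=000000 Δ1=001001 Δ2=111101 Δ3=011111 Δ4=011101 | 4Δ
t=11: Δ0=011101 Δ1=010100 Δ2=110100 Δ3=110110 | 3Δ
t=12: Δ0=110110 Δ1=110111 Δ2=110011 Δ3=100011 Δ4=000001 | 4Δ
t=13: Δ0=000001 Δ1=000000 | 1Δ
t=14: Δ0=000000 Δ1=001001 Δ2=111101 Δ3=011111 Δ4=011101 | 4Δ
t=15: Δ0=011101 Δ1=010100 Δ2=110100 Δ3=110110 | 3Δ
t=16: Δ0=110110 Δ1=110111 Δ2=110011 Δ3=100011 Δ4=000001 | 4Δ
t=17: Δ0=000001 Δ1=000000 | 1Δ
t=18: Δ0=000000 Δ1=001001 Δ2=111101 Δ3=011111 Δ4=011101 | 4Δ

yes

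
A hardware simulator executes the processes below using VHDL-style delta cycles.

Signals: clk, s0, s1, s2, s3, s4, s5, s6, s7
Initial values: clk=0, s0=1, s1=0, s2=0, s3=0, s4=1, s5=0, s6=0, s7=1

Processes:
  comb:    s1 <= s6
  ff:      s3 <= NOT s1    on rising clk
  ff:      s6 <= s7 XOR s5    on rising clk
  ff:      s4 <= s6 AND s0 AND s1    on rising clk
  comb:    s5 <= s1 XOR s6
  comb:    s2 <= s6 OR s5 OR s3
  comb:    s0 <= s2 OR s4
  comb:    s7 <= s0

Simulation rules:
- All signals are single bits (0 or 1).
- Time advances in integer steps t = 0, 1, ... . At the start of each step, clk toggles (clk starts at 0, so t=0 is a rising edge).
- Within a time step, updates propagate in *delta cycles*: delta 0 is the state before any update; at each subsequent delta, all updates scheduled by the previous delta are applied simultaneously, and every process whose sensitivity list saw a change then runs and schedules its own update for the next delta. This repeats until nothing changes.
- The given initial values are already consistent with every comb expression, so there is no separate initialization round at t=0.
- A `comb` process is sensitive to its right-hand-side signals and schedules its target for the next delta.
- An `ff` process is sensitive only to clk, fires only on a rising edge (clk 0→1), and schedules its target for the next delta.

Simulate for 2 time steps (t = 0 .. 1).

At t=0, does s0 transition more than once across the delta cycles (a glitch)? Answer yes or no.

[bits: s6,clk,s7,s5,s1,s2,s3,s4,s0]
t=0: Δ0=001000011 Δ1=011000011 Δ2=111000101 Δ3=111111100 Δ4=110011101 Δ5=111011101 | 5Δ
t=1: Δ0=111011101 Δ1=101011101 | 1Δ

yes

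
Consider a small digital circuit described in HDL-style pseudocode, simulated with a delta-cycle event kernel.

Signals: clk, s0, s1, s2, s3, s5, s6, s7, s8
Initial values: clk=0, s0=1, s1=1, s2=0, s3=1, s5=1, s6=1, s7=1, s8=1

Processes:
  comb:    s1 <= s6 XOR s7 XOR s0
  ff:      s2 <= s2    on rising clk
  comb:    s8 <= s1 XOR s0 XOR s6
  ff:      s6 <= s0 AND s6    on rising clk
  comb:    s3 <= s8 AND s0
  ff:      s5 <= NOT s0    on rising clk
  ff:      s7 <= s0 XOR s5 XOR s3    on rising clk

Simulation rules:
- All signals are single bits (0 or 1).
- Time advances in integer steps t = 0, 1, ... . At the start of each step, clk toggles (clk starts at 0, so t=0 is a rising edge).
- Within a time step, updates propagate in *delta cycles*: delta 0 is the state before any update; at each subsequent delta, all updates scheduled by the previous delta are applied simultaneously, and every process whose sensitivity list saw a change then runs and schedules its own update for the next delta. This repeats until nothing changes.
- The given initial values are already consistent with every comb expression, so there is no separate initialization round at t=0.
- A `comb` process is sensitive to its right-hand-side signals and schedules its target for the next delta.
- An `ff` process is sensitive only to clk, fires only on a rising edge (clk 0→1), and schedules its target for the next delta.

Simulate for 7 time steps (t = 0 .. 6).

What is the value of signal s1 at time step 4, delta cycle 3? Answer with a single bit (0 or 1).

[bits: clk,s2,s0,s7,s6,s8,s5,s1,s3]
t=0: Δ0=001111111 Δ1=101111111 Δ2=101111011 | 2Δ
t=1: Δ0=101111011 Δ1=001111011 | 1Δ
t=2: Δ0=001111011 Δ1=101111011 Δ2=101011011 Δ3=101011001 Δ4=101010001 Δ5=101010000 | 5Δ
t=3: Δ0=101010000 Δ1=001010000 | 1Δ
t=4: Δ0=001010000 Δ1=101010000 Δ2=101110000 Δ3=101110010 Δ4=101111010 Δ5=101111011 | 5Δ
t=5: Δ0=101111011 Δ1=001111011 | 1Δ
t=6: Δ0=001111011 Δ1=101111011 Δ2=101011011 Δ3=101011001 Δ4=101010001 Δ5=101010000 | 5Δ

1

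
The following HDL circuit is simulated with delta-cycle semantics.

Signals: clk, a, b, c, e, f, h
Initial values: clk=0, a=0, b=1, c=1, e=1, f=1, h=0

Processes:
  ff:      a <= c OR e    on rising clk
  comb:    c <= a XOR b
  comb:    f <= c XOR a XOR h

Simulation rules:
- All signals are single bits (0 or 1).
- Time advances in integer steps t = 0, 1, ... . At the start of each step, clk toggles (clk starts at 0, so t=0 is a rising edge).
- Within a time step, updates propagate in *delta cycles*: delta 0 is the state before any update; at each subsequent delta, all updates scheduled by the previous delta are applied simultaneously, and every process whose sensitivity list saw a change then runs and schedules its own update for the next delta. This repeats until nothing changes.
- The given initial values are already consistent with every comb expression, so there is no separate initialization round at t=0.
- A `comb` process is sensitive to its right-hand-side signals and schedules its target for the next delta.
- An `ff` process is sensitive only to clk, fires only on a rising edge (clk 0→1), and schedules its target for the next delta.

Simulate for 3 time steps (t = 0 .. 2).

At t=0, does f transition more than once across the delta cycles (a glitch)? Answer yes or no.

[bits: h,f,a,c,clk,b,e]
t=0: Δ0=0101011 Δ1=0101111 Δ2=0111111 Δ3=0010111 Δ4=0110111 | 4Δ
t=1: Δ0=0110111 Δ1=0110011 | 1Δ
t=2: Δ0=0110011 Δ1=0110111 | 1Δ

yes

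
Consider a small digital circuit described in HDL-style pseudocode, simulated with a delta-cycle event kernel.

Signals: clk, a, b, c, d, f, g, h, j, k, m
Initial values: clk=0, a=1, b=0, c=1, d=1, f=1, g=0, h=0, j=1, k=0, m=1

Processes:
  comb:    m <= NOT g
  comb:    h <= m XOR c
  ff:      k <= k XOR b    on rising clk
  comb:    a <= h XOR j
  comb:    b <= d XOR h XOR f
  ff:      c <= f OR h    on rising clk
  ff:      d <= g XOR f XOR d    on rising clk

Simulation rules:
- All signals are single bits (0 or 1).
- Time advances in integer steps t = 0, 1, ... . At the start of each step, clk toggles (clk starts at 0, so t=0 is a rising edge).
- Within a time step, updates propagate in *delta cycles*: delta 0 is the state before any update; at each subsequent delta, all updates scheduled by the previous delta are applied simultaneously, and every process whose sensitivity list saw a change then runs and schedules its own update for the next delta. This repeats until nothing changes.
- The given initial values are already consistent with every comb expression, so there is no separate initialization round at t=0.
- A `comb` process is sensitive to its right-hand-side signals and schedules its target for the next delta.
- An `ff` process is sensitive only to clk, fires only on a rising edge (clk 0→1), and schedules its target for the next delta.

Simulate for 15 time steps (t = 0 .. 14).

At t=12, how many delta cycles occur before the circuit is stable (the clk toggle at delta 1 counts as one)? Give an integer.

t0.Δ0 b=0 m=1 f=1 clk=0 h=0 c=1 d=1 j=1 k=0 a=1 g=0
t0.Δ1 b=0 m=1 f=1 clk=1 h=0 c=1 d=1 j=1 k=0 a=1 g=0
t0.Δ2 b=0 m=1 f=1 clk=1 h=0 c=1 d=0 j=1 k=0 a=1 g=0
t0.Δ3 b=1 m=1 f=1 clk=1 h=0 c=1 d=0 j=1 k=0 a=1 g=0
t1.Δ0 b=1 m=1 f=1 clk=1 h=0 c=1 d=0 j=1 k=0 a=1 g=0
t1.Δ1 b=1 m=1 f=1 clk=0 h=0 c=1 d=0 j=1 k=0 a=1 g=0
t2.Δ0 b=1 m=1 f=1 clk=0 h=0 c=1 d=0 j=1 k=0 a=1 g=0
t2.Δ1 b=1 m=1 f=1 clk=1 h=0 c=1 d=0 j=1 k=0 a=1 g=0
t2.Δ2 b=1 m=1 f=1 clk=1 h=0 c=1 d=1 j=1 k=1 a=1 g=0
t2.Δ3 b=0 m=1 f=1 clk=1 h=0 c=1 d=1 j=1 k=1 a=1 g=0
t3.Δ0 b=0 m=1 f=1 clk=1 h=0 c=1 d=1 j=1 k=1 a=1 g=0
t3.Δ1 b=0 m=1 f=1 clk=0 h=0 c=1 d=1 j=1 k=1 a=1 g=0
t4.Δ0 b=0 m=1 f=1 clk=0 h=0 c=1 d=1 j=1 k=1 a=1 g=0
t4.Δ1 b=0 m=1 f=1 clk=1 h=0 c=1 d=1 j=1 k=1 a=1 g=0
t4.Δ2 b=0 m=1 f=1 clk=1 h=0 c=1 d=0 j=1 k=1 a=1 g=0
t4.Δ3 b=1 m=1 f=1 clk=1 h=0 c=1 d=0 j=1 k=1 a=1 g=0
t5.Δ0 b=1 m=1 f=1 clk=1 h=0 c=1 d=0 j=1 k=1 a=1 g=0
t5.Δ1 b=1 m=1 f=1 clk=0 h=0 c=1 d=0 j=1 k=1 a=1 g=0
t6.Δ0 b=1 m=1 f=1 clk=0 h=0 c=1 d=0 j=1 k=1 a=1 g=0
t6.Δ1 b=1 m=1 f=1 clk=1 h=0 c=1 d=0 j=1 k=1 a=1 g=0
t6.Δ2 b=1 m=1 f=1 clk=1 h=0 c=1 d=1 j=1 k=0 a=1 g=0
t6.Δ3 b=0 m=1 f=1 clk=1 h=0 c=1 d=1 j=1 k=0 a=1 g=0
t7.Δ0 b=0 m=1 f=1 clk=1 h=0 c=1 d=1 j=1 k=0 a=1 g=0
t7.Δ1 b=0 m=1 f=1 clk=0 h=0 c=1 d=1 j=1 k=0 a=1 g=0
t8.Δ0 b=0 m=1 f=1 clk=0 h=0 c=1 d=1 j=1 k=0 a=1 g=0
t8.Δ1 b=0 m=1 f=1 clk=1 h=0 c=1 d=1 j=1 k=0 a=1 g=0
t8.Δ2 b=0 m=1 f=1 clk=1 h=0 c=1 d=0 j=1 k=0 a=1 g=0
t8.Δ3 b=1 m=1 f=1 clk=1 h=0 c=1 d=0 j=1 k=0 a=1 g=0
t9.Δ0 b=1 m=1 f=1 clk=1 h=0 c=1 d=0 j=1 k=0 a=1 g=0
t9.Δ1 b=1 m=1 f=1 clk=0 h=0 c=1 d=0 j=1 k=0 a=1 g=0
t10.Δ0 b=1 m=1 f=1 clk=0 h=0 c=1 d=0 j=1 k=0 a=1 g=0
t10.Δ1 b=1 m=1 f=1 clk=1 h=0 c=1 d=0 j=1 k=0 a=1 g=0
t10.Δ2 b=1 m=1 f=1 clk=1 h=0 c=1 d=1 j=1 k=1 a=1 g=0
t10.Δ3 b=0 m=1 f=1 clk=1 h=0 c=1 d=1 j=1 k=1 a=1 g=0
t11.Δ0 b=0 m=1 f=1 clk=1 h=0 c=1 d=1 j=1 k=1 a=1 g=0
t11.Δ1 b=0 m=1 f=1 clk=0 h=0 c=1 d=1 j=1 k=1 a=1 g=0
t12.Δ0 b=0 m=1 f=1 clk=0 h=0 c=1 d=1 j=1 k=1 a=1 g=0
t12.Δ1 b=0 m=1 f=1 clk=1 h=0 c=1 d=1 j=1 k=1 a=1 g=0
t12.Δ2 b=0 m=1 f=1 clk=1 h=0 c=1 d=0 j=1 k=1 a=1 g=0
t12.Δ3 b=1 m=1 f=1 clk=1 h=0 c=1 d=0 j=1 k=1 a=1 g=0
t13.Δ0 b=1 m=1 f=1 clk=1 h=0 c=1 d=0 j=1 k=1 a=1 g=0
t13.Δ1 b=1 m=1 f=1 clk=0 h=0 c=1 d=0 j=1 k=1 a=1 g=0
t14.Δ0 b=1 m=1 f=1 clk=0 h=0 c=1 d=0 j=1 k=1 a=1 g=0
t14.Δ1 b=1 m=1 f=1 clk=1 h=0 c=1 d=0 j=1 k=1 a=1 g=0
t14.Δ2 b=1 m=1 f=1 clk=1 h=0 c=1 d=1 j=1 k=0 a=1 g=0
t14.Δ3 b=0 m=1 f=1 clk=1 h=0 c=1 d=1 j=1 k=0 a=1 g=0

3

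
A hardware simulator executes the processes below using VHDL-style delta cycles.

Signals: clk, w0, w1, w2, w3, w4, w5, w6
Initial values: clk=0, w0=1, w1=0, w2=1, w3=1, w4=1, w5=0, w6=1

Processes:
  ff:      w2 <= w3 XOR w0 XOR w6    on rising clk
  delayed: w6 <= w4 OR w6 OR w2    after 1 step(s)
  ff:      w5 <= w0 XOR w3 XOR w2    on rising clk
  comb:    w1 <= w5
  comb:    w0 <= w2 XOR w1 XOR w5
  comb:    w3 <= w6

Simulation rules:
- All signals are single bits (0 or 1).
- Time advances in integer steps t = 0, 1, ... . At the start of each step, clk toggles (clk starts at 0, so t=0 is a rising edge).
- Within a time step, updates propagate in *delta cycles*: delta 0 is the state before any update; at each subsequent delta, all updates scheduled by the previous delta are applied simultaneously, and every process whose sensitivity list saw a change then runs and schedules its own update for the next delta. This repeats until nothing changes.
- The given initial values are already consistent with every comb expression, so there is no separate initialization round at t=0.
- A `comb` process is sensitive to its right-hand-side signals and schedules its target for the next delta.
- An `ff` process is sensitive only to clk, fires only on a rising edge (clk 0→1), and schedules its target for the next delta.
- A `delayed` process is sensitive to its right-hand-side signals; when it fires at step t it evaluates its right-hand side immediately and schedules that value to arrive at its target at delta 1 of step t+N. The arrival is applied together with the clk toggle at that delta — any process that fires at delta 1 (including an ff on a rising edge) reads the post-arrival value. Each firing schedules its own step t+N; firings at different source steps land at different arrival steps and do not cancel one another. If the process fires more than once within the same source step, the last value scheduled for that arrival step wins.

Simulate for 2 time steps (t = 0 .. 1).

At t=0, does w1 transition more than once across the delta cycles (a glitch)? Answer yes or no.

t0.Δ0 w6=1 clk=0 w3=1 w2=1 w1=0 w5=0 w0=1 w4=1
t0.Δ1 w6=1 clk=1 w3=1 w2=1 w1=0 w5=0 w0=1 w4=1
t0.Δ2 w6=1 clk=1 w3=1 w2=1 w1=0 w5=1 w0=1 w4=1
t0.Δ3 w6=1 clk=1 w3=1 w2=1 w1=1 w5=1 w0=0 w4=1
t0.Δ4 w6=1 clk=1 w3=1 w2=1 w1=1 w5=1 w0=1 w4=1
t1.Δ0 w6=1 clk=1 w3=1 w2=1 w1=1 w5=1 w0=1 w4=1
t1.Δ1 w6=1 clk=0 w3=1 w2=1 w1=1 w5=1 w0=1 w4=1

no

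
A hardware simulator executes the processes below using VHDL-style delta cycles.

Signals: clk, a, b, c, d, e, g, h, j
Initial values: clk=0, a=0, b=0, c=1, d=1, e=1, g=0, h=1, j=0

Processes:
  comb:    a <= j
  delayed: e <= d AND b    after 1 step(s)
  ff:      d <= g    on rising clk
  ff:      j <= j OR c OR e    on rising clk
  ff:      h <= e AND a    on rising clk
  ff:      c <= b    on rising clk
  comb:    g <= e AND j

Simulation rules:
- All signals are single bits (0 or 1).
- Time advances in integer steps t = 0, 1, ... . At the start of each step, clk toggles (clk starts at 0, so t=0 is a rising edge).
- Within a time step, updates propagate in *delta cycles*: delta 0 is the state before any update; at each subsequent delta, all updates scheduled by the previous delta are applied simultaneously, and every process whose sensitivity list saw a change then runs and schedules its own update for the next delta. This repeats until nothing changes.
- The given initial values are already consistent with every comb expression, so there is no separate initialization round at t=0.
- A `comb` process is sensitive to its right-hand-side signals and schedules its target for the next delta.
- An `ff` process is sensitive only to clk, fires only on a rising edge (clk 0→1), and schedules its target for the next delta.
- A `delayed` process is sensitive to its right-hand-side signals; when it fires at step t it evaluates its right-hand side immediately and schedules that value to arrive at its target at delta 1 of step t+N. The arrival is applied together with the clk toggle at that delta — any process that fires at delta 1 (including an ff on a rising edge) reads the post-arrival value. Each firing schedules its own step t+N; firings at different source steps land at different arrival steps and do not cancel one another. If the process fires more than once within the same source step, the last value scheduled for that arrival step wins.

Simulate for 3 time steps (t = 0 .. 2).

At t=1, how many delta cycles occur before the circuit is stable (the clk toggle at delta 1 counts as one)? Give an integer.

[bits: g,c,h,e,clk,b,a,j,d]
t=0: Δ0=011100001 Δ1=011110001 Δ2=000110010 Δ3=100110110 | 3Δ
t=1: Δ0=100110110 Δ1=100000110 Δ2=000000110 | 2Δ
t=2: Δ0=000000110 Δ1=000010110 | 1Δ

2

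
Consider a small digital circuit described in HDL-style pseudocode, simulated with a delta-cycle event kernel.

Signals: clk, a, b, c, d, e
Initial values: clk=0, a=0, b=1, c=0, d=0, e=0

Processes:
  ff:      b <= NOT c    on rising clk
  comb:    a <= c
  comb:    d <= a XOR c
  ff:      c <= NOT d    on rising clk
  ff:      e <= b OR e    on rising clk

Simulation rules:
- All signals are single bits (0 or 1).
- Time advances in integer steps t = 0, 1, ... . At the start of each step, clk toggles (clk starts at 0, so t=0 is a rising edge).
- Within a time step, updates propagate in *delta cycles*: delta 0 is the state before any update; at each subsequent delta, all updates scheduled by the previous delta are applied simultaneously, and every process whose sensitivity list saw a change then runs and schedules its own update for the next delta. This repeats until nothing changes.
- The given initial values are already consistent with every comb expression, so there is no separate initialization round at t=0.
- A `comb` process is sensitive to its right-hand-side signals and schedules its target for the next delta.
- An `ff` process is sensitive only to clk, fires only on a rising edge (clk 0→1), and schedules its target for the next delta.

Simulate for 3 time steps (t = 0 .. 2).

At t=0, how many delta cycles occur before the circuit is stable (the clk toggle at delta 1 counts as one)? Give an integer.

4

[bits: d,c,a,clk,b,e]
t=0: Δ0=000010 Δ1=000110 Δ2=010111 Δ3=111111 Δ4=011111 | 4Δ
t=1: Δ0=011111 Δ1=011011 | 1Δ
t=2: Δ0=011011 Δ1=011111 Δ2=011101 | 2Δ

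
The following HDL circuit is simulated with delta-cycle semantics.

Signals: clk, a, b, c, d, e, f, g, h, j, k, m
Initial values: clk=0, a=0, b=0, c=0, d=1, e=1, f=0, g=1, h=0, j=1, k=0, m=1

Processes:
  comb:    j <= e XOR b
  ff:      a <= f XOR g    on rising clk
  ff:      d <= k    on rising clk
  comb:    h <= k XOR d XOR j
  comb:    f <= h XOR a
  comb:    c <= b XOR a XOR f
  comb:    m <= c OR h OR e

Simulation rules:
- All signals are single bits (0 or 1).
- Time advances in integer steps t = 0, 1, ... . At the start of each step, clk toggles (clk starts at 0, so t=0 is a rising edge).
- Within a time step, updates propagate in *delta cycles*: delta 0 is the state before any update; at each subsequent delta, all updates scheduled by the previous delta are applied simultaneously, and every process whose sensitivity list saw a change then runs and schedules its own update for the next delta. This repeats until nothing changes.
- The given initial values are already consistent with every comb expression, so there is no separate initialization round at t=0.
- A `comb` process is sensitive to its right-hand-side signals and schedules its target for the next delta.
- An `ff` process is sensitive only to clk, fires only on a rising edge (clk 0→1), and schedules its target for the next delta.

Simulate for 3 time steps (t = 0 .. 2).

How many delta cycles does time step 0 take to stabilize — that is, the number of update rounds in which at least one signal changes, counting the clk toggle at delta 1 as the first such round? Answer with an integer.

5

t0.Δ0 b=0 g=1 e=1 h=0 c=0 m=1 j=1 k=0 f=0 d=1 a=0 clk=0
t0.Δ1 b=0 g=1 e=1 h=0 c=0 m=1 j=1 k=0 f=0 d=1 a=0 clk=1
t0.Δ2 b=0 g=1 e=1 h=0 c=0 m=1 j=1 k=0 f=0 d=0 a=1 clk=1
t0.Δ3 b=0 g=1 e=1 h=1 c=1 m=1 j=1 k=0 f=1 d=0 a=1 clk=1
t0.Δ4 b=0 g=1 e=1 h=1 c=0 m=1 j=1 k=0 f=0 d=0 a=1 clk=1
t0.Δ5 b=0 g=1 e=1 h=1 c=1 m=1 j=1 k=0 f=0 d=0 a=1 clk=1
t1.Δ0 b=0 g=1 e=1 h=1 c=1 m=1 j=1 k=0 f=0 d=0 a=1 clk=1
t1.Δ1 b=0 g=1 e=1 h=1 c=1 m=1 j=1 k=0 f=0 d=0 a=1 clk=0
t2.Δ0 b=0 g=1 e=1 h=1 c=1 m=1 j=1 k=0 f=0 d=0 a=1 clk=0
t2.Δ1 b=0 g=1 e=1 h=1 c=1 m=1 j=1 k=0 f=0 d=0 a=1 clk=1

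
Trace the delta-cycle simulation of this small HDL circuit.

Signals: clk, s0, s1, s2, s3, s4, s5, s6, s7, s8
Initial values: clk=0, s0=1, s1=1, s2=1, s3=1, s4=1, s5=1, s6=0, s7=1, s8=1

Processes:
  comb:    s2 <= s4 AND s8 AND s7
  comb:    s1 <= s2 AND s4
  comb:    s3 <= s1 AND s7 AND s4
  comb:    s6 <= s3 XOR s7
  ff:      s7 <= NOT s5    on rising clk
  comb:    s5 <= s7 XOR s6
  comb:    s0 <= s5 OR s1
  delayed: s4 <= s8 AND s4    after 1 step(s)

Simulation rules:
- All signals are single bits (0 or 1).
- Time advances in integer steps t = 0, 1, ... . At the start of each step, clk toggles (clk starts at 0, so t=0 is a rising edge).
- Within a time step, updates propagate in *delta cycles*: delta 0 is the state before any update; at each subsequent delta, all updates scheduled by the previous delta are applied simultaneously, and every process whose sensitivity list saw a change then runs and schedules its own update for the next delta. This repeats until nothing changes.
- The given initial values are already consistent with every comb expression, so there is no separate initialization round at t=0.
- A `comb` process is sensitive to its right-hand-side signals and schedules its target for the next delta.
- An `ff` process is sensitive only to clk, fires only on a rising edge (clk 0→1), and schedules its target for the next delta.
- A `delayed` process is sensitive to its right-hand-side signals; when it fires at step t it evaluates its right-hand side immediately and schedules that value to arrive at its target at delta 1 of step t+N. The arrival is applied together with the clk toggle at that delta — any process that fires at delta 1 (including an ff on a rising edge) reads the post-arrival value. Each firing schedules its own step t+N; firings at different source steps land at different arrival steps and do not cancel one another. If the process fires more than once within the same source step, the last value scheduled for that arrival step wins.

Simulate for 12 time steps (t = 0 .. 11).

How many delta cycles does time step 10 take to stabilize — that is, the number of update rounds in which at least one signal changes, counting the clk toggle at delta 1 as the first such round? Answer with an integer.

t0.Δ0 s1=1 s3=1 s6=0 s8=1 s4=1 clk=0 s0=1 s2=1 s7=1 s5=1
t0.Δ1 s1=1 s3=1 s6=0 s8=1 s4=1 clk=1 s0=1 s2=1 s7=1 s5=1
t0.Δ2 s1=1 s3=1 s6=0 s8=1 s4=1 clk=1 s0=1 s2=1 s7=0 s5=1
t0.Δ3 s1=1 s3=0 s6=1 s8=1 s4=1 clk=1 s0=1 s2=0 s7=0 s5=0
t0.Δ4 s1=0 s3=0 s6=0 s8=1 s4=1 clk=1 s0=1 s2=0 s7=0 s5=1
t0.Δ5 s1=0 s3=0 s6=0 s8=1 s4=1 clk=1 s0=1 s2=0 s7=0 s5=0
t0.Δ6 s1=0 s3=0 s6=0 s8=1 s4=1 clk=1 s0=0 s2=0 s7=0 s5=0
t1.Δ0 s1=0 s3=0 s6=0 s8=1 s4=1 clk=1 s0=0 s2=0 s7=0 s5=0
t1.Δ1 s1=0 s3=0 s6=0 s8=1 s4=1 clk=0 s0=0 s2=0 s7=0 s5=0
t2.Δ0 s1=0 s3=0 s6=0 s8=1 s4=1 clk=0 s0=0 s2=0 s7=0 s5=0
t2.Δ1 s1=0 s3=0 s6=0 s8=1 s4=1 clk=1 s0=0 s2=0 s7=0 s5=0
t2.Δ2 s1=0 s3=0 s6=0 s8=1 s4=1 clk=1 s0=0 s2=0 s7=1 s5=0
t2.Δ3 s1=0 s3=0 s6=1 s8=1 s4=1 clk=1 s0=0 s2=1 s7=1 s5=1
t2.Δ4 s1=1 s3=0 s6=1 s8=1 s4=1 clk=1 s0=1 s2=1 s7=1 s5=0
t2.Δ5 s1=1 s3=1 s6=1 s8=1 s4=1 clk=1 s0=1 s2=1 s7=1 s5=0
t2.Δ6 s1=1 s3=1 s6=0 s8=1 s4=1 clk=1 s0=1 s2=1 s7=1 s5=0
t2.Δ7 s1=1 s3=1 s6=0 s8=1 s4=1 clk=1 s0=1 s2=1 s7=1 s5=1
t3.Δ0 s1=1 s3=1 s6=0 s8=1 s4=1 clk=1 s0=1 s2=1 s7=1 s5=1
t3.Δ1 s1=1 s3=1 s6=0 s8=1 s4=1 clk=0 s0=1 s2=1 s7=1 s5=1
t4.Δ0 s1=1 s3=1 s6=0 s8=1 s4=1 clk=0 s0=1 s2=1 s7=1 s5=1
t4.Δ1 s1=1 s3=1 s6=0 s8=1 s4=1 clk=1 s0=1 s2=1 s7=1 s5=1
t4.Δ2 s1=1 s3=1 s6=0 s8=1 s4=1 clk=1 s0=1 s2=1 s7=0 s5=1
t4.Δ3 s1=1 s3=0 s6=1 s8=1 s4=1 clk=1 s0=1 s2=0 s7=0 s5=0
t4.Δ4 s1=0 s3=0 s6=0 s8=1 s4=1 clk=1 s0=1 s2=0 s7=0 s5=1
t4.Δ5 s1=0 s3=0 s6=0 s8=1 s4=1 clk=1 s0=1 s2=0 s7=0 s5=0
t4.Δ6 s1=0 s3=0 s6=0 s8=1 s4=1 clk=1 s0=0 s2=0 s7=0 s5=0
t5.Δ0 s1=0 s3=0 s6=0 s8=1 s4=1 clk=1 s0=0 s2=0 s7=0 s5=0
t5.Δ1 s1=0 s3=0 s6=0 s8=1 s4=1 clk=0 s0=0 s2=0 s7=0 s5=0
t6.Δ0 s1=0 s3=0 s6=0 s8=1 s4=1 clk=0 s0=0 s2=0 s7=0 s5=0
t6.Δ1 s1=0 s3=0 s6=0 s8=1 s4=1 clk=1 s0=0 s2=0 s7=0 s5=0
t6.Δ2 s1=0 s3=0 s6=0 s8=1 s4=1 clk=1 s0=0 s2=0 s7=1 s5=0
t6.Δ3 s1=0 s3=0 s6=1 s8=1 s4=1 clk=1 s0=0 s2=1 s7=1 s5=1
t6.Δ4 s1=1 s3=0 s6=1 s8=1 s4=1 clk=1 s0=1 s2=1 s7=1 s5=0
t6.Δ5 s1=1 s3=1 s6=1 s8=1 s4=1 clk=1 s0=1 s2=1 s7=1 s5=0
t6.Δ6 s1=1 s3=1 s6=0 s8=1 s4=1 clk=1 s0=1 s2=1 s7=1 s5=0
t6.Δ7 s1=1 s3=1 s6=0 s8=1 s4=1 clk=1 s0=1 s2=1 s7=1 s5=1
t7.Δ0 s1=1 s3=1 s6=0 s8=1 s4=1 clk=1 s0=1 s2=1 s7=1 s5=1
t7.Δ1 s1=1 s3=1 s6=0 s8=1 s4=1 clk=0 s0=1 s2=1 s7=1 s5=1
t8.Δ0 s1=1 s3=1 s6=0 s8=1 s4=1 clk=0 s0=1 s2=1 s7=1 s5=1
t8.Δ1 s1=1 s3=1 s6=0 s8=1 s4=1 clk=1 s0=1 s2=1 s7=1 s5=1
t8.Δ2 s1=1 s3=1 s6=0 s8=1 s4=1 clk=1 s0=1 s2=1 s7=0 s5=1
t8.Δ3 s1=1 s3=0 s6=1 s8=1 s4=1 clk=1 s0=1 s2=0 s7=0 s5=0
t8.Δ4 s1=0 s3=0 s6=0 s8=1 s4=1 clk=1 s0=1 s2=0 s7=0 s5=1
t8.Δ5 s1=0 s3=0 s6=0 s8=1 s4=1 clk=1 s0=1 s2=0 s7=0 s5=0
t8.Δ6 s1=0 s3=0 s6=0 s8=1 s4=1 clk=1 s0=0 s2=0 s7=0 s5=0
t9.Δ0 s1=0 s3=0 s6=0 s8=1 s4=1 clk=1 s0=0 s2=0 s7=0 s5=0
t9.Δ1 s1=0 s3=0 s6=0 s8=1 s4=1 clk=0 s0=0 s2=0 s7=0 s5=0
t10.Δ0 s1=0 s3=0 s6=0 s8=1 s4=1 clk=0 s0=0 s2=0 s7=0 s5=0
t10.Δ1 s1=0 s3=0 s6=0 s8=1 s4=1 clk=1 s0=0 s2=0 s7=0 s5=0
t10.Δ2 s1=0 s3=0 s6=0 s8=1 s4=1 clk=1 s0=0 s2=0 s7=1 s5=0
t10.Δ3 s1=0 s3=0 s6=1 s8=1 s4=1 clk=1 s0=0 s2=1 s7=1 s5=1
t10.Δ4 s1=1 s3=0 s6=1 s8=1 s4=1 clk=1 s0=1 s2=1 s7=1 s5=0
t10.Δ5 s1=1 s3=1 s6=1 s8=1 s4=1 clk=1 s0=1 s2=1 s7=1 s5=0
t10.Δ6 s1=1 s3=1 s6=0 s8=1 s4=1 clk=1 s0=1 s2=1 s7=1 s5=0
t10.Δ7 s1=1 s3=1 s6=0 s8=1 s4=1 clk=1 s0=1 s2=1 s7=1 s5=1
t11.Δ0 s1=1 s3=1 s6=0 s8=1 s4=1 clk=1 s0=1 s2=1 s7=1 s5=1
t11.Δ1 s1=1 s3=1 s6=0 s8=1 s4=1 clk=0 s0=1 s2=1 s7=1 s5=1

7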